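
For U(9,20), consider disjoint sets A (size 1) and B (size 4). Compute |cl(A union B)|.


|A union B| = 1 + 4 = 5 (disjoint).
In U(9,20), cl(S) = S if |S| < 9, else cl(S) = E.
Since 5 < 9, cl(A union B) = A union B.
|cl(A union B)| = 5.

5


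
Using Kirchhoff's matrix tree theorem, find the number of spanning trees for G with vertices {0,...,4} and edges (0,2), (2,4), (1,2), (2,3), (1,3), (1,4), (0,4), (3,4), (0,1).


By Kirchhoff's matrix tree theorem, the number of spanning trees equals
the determinant of any cofactor of the Laplacian matrix L.
G has 5 vertices and 9 edges.
Computing the (4 x 4) cofactor determinant gives 75.

75


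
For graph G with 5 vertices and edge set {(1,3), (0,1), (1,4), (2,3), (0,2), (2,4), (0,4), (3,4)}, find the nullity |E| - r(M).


Cycle rank (nullity) = |E| - r(M) = |E| - (|V| - c).
|E| = 8, |V| = 5, c = 1.
Nullity = 8 - (5 - 1) = 8 - 4 = 4.

4


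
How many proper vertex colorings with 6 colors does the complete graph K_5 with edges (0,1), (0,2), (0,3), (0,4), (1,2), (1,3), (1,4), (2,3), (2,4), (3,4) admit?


P(K_5, k) = k(k-1)(k-2)...(k-4).
P(6) = (6) * (5) * (4) * (3) * (2) = 720.

720


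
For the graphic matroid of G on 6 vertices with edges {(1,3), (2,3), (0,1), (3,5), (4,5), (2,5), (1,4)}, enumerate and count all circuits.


A circuit in a graphic matroid = edge set of a simple cycle.
G has 6 vertices and 7 edges.
Enumerating all minimal edge subsets forming cycles...
Total circuits found: 3.

3


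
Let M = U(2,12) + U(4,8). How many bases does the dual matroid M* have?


(M1+M2)* = M1* + M2*.
M1* = U(10,12), bases: C(12,10) = 66.
M2* = U(4,8), bases: C(8,4) = 70.
|B(M*)| = 66 * 70 = 4620.

4620


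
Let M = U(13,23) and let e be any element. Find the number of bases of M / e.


Contracting e from U(13,23) gives U(12,22).
Bases of U(12,22) = C(22,12) = 22! / (12! * 10!) = 646646.

646646


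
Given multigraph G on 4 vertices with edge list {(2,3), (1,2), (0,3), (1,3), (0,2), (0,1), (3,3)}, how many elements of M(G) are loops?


In a graphic matroid, a loop is a self-loop edge (u,u) with rank 0.
Examining all 7 edges for self-loops...
Self-loops found: (3,3)
Number of loops = 1.

1


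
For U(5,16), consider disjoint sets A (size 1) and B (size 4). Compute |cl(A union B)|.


|A union B| = 1 + 4 = 5 (disjoint).
In U(5,16), cl(S) = S if |S| < 5, else cl(S) = E.
Since 5 >= 5, cl(A union B) = E.
|cl(A union B)| = 16.

16


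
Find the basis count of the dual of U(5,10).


The dual of U(r,n) is U(n-r, n) = U(5,10).
Bases of U(5,10) are all (5)-element subsets.
|B(M*)| = C(10,5) = 252.

252


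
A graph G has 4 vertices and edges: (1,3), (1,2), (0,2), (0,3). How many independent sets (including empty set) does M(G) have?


An independent set in a graphic matroid is an acyclic edge subset.
G has 4 vertices and 4 edges.
Enumerate all 2^4 = 16 subsets, checking for acyclicity.
Total independent sets = 15.

15


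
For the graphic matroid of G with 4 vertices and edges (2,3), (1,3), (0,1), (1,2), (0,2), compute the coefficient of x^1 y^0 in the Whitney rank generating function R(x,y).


R(x,y) = sum over A in 2^E of x^(r(E)-r(A)) * y^(|A|-r(A)).
G has 4 vertices, 5 edges. r(E) = 3.
Enumerate all 2^5 = 32 subsets.
Count subsets with r(E)-r(A)=1 and |A|-r(A)=0: 10.

10


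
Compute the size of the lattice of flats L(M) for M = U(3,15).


Flats of U(3,15): every subset of size < 3 is a flat, plus E itself.
Count = (15 choose 0) + (15 choose 1) + (15 choose 2) + 1
     = 1 + 15 + 105 + 1
     = 122.

122


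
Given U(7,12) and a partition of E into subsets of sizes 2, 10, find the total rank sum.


r(Ai) = min(|Ai|, 7) for each part.
Sum = min(2,7) + min(10,7)
    = 2 + 7
    = 9.

9


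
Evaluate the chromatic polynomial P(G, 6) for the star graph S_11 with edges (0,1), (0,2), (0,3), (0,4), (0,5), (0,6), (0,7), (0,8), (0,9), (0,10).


P(tree, k) = k * (k-1)^(10) for any tree on 11 vertices.
P(6) = 6 * 5^10 = 6 * 9765625 = 58593750.

58593750


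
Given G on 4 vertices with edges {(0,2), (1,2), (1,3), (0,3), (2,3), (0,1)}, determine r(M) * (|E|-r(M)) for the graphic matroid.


r(M) = |V| - c = 4 - 1 = 3.
nullity = |E| - r(M) = 6 - 3 = 3.
Product = 3 * 3 = 9.

9


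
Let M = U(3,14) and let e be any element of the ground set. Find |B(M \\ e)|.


Deleting e from U(3,14) gives U(3,13) since n > r.
Bases of U(3,13) = C(13,3) = 13! / (3! * 10!) = 286.

286


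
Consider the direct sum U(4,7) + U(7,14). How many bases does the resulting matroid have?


Bases of a direct sum M1 + M2: |B| = |B(M1)| * |B(M2)|.
|B(U(4,7))| = C(7,4) = 35.
|B(U(7,14))| = C(14,7) = 3432.
Total bases = 35 * 3432 = 120120.

120120


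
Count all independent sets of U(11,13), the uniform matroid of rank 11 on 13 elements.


Independent sets of U(11,13) are all subsets of size <= 11.
Count = (13 choose 0) + (13 choose 1) + (13 choose 2) + (13 choose 3) + (13 choose 4) + (13 choose 5) + (13 choose 6) + (13 choose 7) + (13 choose 8) + (13 choose 9) + (13 choose 10) + (13 choose 11)
     = 1 + 13 + 78 + 286 + 715 + 1287 + 1716 + 1716 + 1287 + 715 + 286 + 78
     = 8178.

8178


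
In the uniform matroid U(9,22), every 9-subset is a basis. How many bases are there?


Bases of U(9,22) are all 9-element subsets of the 22-element ground set.
Number of bases = C(22,9).
C(22,9) = 22! / (9! * 13!) = 497420.

497420


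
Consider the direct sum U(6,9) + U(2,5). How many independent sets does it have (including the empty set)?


For a direct sum, |I(M1+M2)| = |I(M1)| * |I(M2)|.
|I(U(6,9))| = sum C(9,k) for k=0..6 = 466.
|I(U(2,5))| = sum C(5,k) for k=0..2 = 16.
Total = 466 * 16 = 7456.

7456


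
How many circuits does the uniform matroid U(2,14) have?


In U(2,14), circuits are the (3)-element subsets.
Any set of 3 elements is dependent, and removing any one element gives
an independent set of size 2, so it is a minimal dependent set.
Number of circuits = C(14,3) = (14 * 13 * 12) / (1 * 2 * 3) = 364.

364


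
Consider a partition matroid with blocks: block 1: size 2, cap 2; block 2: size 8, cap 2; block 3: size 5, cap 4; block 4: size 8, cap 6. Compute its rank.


Rank of a partition matroid = sum of min(|Si|, ci) for each block.
= min(2,2) + min(8,2) + min(5,4) + min(8,6)
= 2 + 2 + 4 + 6
= 14.

14


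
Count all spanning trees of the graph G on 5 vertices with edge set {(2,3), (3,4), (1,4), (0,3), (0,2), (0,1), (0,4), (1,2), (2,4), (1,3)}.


By Kirchhoff's matrix tree theorem, the number of spanning trees equals
the determinant of any cofactor of the Laplacian matrix L.
G has 5 vertices and 10 edges.
Computing the (4 x 4) cofactor determinant gives 125.

125


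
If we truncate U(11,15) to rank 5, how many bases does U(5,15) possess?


Truncating U(11,15) to rank 5 gives U(5,15).
Bases of U(5,15) are all 5-element subsets of 15 elements.
Number of bases = C(15,5) = 3003.

3003


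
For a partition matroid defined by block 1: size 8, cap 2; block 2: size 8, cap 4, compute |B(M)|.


A basis picks exactly ci elements from block i.
Number of bases = product of C(|Si|, ci).
= C(8,2) * C(8,4)
= 28 * 70
= 1960.

1960


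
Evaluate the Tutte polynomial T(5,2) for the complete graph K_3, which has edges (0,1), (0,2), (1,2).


T(K_3; x,y) = x^2 + x + y.
T(5,2) = 25 + 5 + 2 = 32.

32


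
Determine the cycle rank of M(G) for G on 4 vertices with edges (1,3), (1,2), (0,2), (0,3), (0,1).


Cycle rank (nullity) = |E| - r(M) = |E| - (|V| - c).
|E| = 5, |V| = 4, c = 1.
Nullity = 5 - (4 - 1) = 5 - 3 = 2.

2


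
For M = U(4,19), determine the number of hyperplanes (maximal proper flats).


Hyperplanes of U(4,19) are flats of rank 3.
In a uniform matroid, these are exactly the (3)-element subsets.
Count = C(19,3) = (19 * 18 * 17) / (1 * 2 * 3) = 969.

969


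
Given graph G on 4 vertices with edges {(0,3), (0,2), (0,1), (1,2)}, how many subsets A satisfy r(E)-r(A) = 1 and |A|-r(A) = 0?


R(x,y) = sum over A in 2^E of x^(r(E)-r(A)) * y^(|A|-r(A)).
G has 4 vertices, 4 edges. r(E) = 3.
Enumerate all 2^4 = 16 subsets.
Count subsets with r(E)-r(A)=1 and |A|-r(A)=0: 6.

6


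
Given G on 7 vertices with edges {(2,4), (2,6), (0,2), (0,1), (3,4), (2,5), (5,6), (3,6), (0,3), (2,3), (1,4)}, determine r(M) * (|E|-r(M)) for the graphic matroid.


r(M) = |V| - c = 7 - 1 = 6.
nullity = |E| - r(M) = 11 - 6 = 5.
Product = 6 * 5 = 30.

30


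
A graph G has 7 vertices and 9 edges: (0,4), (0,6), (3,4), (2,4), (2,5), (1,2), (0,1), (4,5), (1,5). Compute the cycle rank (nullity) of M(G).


Cycle rank (nullity) = |E| - r(M) = |E| - (|V| - c).
|E| = 9, |V| = 7, c = 1.
Nullity = 9 - (7 - 1) = 9 - 6 = 3.

3


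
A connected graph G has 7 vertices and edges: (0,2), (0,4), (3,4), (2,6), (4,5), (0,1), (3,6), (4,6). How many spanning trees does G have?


By Kirchhoff's matrix tree theorem, the number of spanning trees equals
the determinant of any cofactor of the Laplacian matrix L.
G has 7 vertices and 8 edges.
Computing the (6 x 6) cofactor determinant gives 11.

11


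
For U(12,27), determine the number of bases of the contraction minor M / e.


Contracting e from U(12,27) gives U(11,26).
Bases of U(11,26) = (26 choose 11) = 7726160.

7726160


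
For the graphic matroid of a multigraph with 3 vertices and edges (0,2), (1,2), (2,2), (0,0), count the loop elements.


In a graphic matroid, a loop is a self-loop edge (u,u) with rank 0.
Examining all 4 edges for self-loops...
Self-loops found: (2,2), (0,0)
Number of loops = 2.

2


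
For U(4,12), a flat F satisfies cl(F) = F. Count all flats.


Flats of U(4,12): every subset of size < 4 is a flat, plus E itself.
Count = (12 choose 0) + (12 choose 1) + (12 choose 2) + (12 choose 3) + 1
     = 1 + 12 + 66 + 220 + 1
     = 300.

300


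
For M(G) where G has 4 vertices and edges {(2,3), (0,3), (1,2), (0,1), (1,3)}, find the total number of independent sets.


An independent set in a graphic matroid is an acyclic edge subset.
G has 4 vertices and 5 edges.
Enumerate all 2^5 = 32 subsets, checking for acyclicity.
Total independent sets = 24.

24


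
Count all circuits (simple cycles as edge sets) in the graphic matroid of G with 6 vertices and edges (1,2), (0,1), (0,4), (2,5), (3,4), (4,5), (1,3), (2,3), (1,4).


A circuit in a graphic matroid = edge set of a simple cycle.
G has 6 vertices and 9 edges.
Enumerating all minimal edge subsets forming cycles...
Total circuits found: 12.

12


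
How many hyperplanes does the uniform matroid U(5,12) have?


Hyperplanes of U(5,12) are flats of rank 4.
In a uniform matroid, these are exactly the (4)-element subsets.
Count = C(12,4) = 12! / (4! * 8!) = 495.

495


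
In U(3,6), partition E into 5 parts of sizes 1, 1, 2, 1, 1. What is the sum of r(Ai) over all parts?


r(Ai) = min(|Ai|, 3) for each part.
Sum = min(1,3) + min(1,3) + min(2,3) + min(1,3) + min(1,3)
    = 1 + 1 + 2 + 1 + 1
    = 6.

6


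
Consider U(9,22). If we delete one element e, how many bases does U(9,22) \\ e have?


Deleting e from U(9,22) gives U(9,21) since n > r.
Bases of U(9,21) = C(21,9) = 293930.

293930


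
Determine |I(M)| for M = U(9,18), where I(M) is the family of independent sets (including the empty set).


Independent sets of U(9,18) are all subsets of size <= 9.
Count = C(18,0) + C(18,1) + C(18,2) + C(18,3) + C(18,4) + C(18,5) + C(18,6) + C(18,7) + C(18,8) + C(18,9)
     = 1 + 18 + 153 + 816 + 3060 + 8568 + 18564 + 31824 + 43758 + 48620
     = 155382.

155382


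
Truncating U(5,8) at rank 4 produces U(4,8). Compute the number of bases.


Truncating U(5,8) to rank 4 gives U(4,8).
Bases of U(4,8) are all 4-element subsets of 8 elements.
Number of bases = C(8,4) = 8! / (4! * 4!) = 70.

70


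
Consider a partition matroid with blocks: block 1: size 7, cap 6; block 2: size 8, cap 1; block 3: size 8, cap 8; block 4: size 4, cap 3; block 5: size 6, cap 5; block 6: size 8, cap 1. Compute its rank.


Rank of a partition matroid = sum of min(|Si|, ci) for each block.
= min(7,6) + min(8,1) + min(8,8) + min(4,3) + min(6,5) + min(8,1)
= 6 + 1 + 8 + 3 + 5 + 1
= 24.

24


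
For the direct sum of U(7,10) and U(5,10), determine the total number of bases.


Bases of a direct sum M1 + M2: |B| = |B(M1)| * |B(M2)|.
|B(U(7,10))| = C(10,7) = 120.
|B(U(5,10))| = C(10,5) = 252.
Total bases = 120 * 252 = 30240.

30240


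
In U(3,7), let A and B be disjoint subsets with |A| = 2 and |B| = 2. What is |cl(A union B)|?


|A union B| = 2 + 2 = 4 (disjoint).
In U(3,7), cl(S) = S if |S| < 3, else cl(S) = E.
Since 4 >= 3, cl(A union B) = E.
|cl(A union B)| = 7.

7


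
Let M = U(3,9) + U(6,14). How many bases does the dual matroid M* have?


(M1+M2)* = M1* + M2*.
M1* = U(6,9), bases: C(9,6) = 84.
M2* = U(8,14), bases: C(14,8) = 3003.
|B(M*)| = 84 * 3003 = 252252.

252252


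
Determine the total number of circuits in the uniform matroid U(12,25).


In U(12,25), circuits are the (13)-element subsets.
Any set of 13 elements is dependent, and removing any one element gives
an independent set of size 12, so it is a minimal dependent set.
Number of circuits = C(25,13) = 25! / (13! * 12!) = 5200300.

5200300


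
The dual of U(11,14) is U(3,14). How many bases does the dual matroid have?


The dual of U(r,n) is U(n-r, n) = U(3,14).
Bases of U(3,14) are all (3)-element subsets.
|B(M*)| = C(14,3) = 14! / (3! * 11!) = 364.

364


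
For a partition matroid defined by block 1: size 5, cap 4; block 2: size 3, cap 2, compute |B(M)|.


A basis picks exactly ci elements from block i.
Number of bases = product of C(|Si|, ci).
= C(5,4) * C(3,2)
= 5 * 3
= 15.

15


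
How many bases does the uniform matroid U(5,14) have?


Bases of U(5,14) are all 5-element subsets of the 14-element ground set.
Number of bases = C(14,5).
C(14,5) = 2002.

2002


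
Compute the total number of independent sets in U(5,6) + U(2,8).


For a direct sum, |I(M1+M2)| = |I(M1)| * |I(M2)|.
|I(U(5,6))| = sum C(6,k) for k=0..5 = 63.
|I(U(2,8))| = sum C(8,k) for k=0..2 = 37.
Total = 63 * 37 = 2331.

2331


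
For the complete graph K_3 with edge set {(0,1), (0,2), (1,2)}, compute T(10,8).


T(K_3; x,y) = x^2 + x + y.
T(10,8) = 100 + 10 + 8 = 118.

118


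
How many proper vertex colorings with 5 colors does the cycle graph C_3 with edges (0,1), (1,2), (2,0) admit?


P(C_3, k) = (k-1)^3 + (-1)^3*(k-1).
P(5) = (4)^3 - 4
= 64 - 4 = 60.

60


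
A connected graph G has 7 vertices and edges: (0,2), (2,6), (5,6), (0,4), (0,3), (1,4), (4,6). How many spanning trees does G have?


By Kirchhoff's matrix tree theorem, the number of spanning trees equals
the determinant of any cofactor of the Laplacian matrix L.
G has 7 vertices and 7 edges.
Computing the (6 x 6) cofactor determinant gives 4.

4


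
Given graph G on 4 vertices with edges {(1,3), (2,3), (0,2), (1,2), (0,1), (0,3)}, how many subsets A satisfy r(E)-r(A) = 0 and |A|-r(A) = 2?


R(x,y) = sum over A in 2^E of x^(r(E)-r(A)) * y^(|A|-r(A)).
G has 4 vertices, 6 edges. r(E) = 3.
Enumerate all 2^6 = 64 subsets.
Count subsets with r(E)-r(A)=0 and |A|-r(A)=2: 6.

6


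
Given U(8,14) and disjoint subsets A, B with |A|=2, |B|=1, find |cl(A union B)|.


|A union B| = 2 + 1 = 3 (disjoint).
In U(8,14), cl(S) = S if |S| < 8, else cl(S) = E.
Since 3 < 8, cl(A union B) = A union B.
|cl(A union B)| = 3.

3


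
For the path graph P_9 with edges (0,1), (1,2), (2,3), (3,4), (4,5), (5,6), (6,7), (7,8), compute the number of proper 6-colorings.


P(P_9, k) = k * (k-1)^(8).
P(6) = 6 * 5^8 = 6 * 390625 = 2343750.

2343750


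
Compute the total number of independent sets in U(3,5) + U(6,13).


For a direct sum, |I(M1+M2)| = |I(M1)| * |I(M2)|.
|I(U(3,5))| = sum C(5,k) for k=0..3 = 26.
|I(U(6,13))| = sum C(13,k) for k=0..6 = 4096.
Total = 26 * 4096 = 106496.

106496


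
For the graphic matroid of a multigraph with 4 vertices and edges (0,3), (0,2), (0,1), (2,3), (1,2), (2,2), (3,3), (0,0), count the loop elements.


In a graphic matroid, a loop is a self-loop edge (u,u) with rank 0.
Examining all 8 edges for self-loops...
Self-loops found: (2,2), (3,3), (0,0)
Number of loops = 3.

3


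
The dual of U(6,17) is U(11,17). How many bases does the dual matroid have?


The dual of U(r,n) is U(n-r, n) = U(11,17).
Bases of U(11,17) are all (11)-element subsets.
|B(M*)| = C(17,11) = 17! / (11! * 6!) = 12376.

12376


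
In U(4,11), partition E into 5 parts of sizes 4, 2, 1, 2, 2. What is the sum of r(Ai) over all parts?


r(Ai) = min(|Ai|, 4) for each part.
Sum = min(4,4) + min(2,4) + min(1,4) + min(2,4) + min(2,4)
    = 4 + 2 + 1 + 2 + 2
    = 11.

11


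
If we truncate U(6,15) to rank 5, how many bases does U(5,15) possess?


Truncating U(6,15) to rank 5 gives U(5,15).
Bases of U(5,15) are all 5-element subsets of 15 elements.
Number of bases = C(15,5) = 15! / (5! * 10!) = 3003.

3003


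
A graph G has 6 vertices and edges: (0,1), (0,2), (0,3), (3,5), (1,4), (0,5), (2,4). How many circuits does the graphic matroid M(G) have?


A circuit in a graphic matroid = edge set of a simple cycle.
G has 6 vertices and 7 edges.
Enumerating all minimal edge subsets forming cycles...
Total circuits found: 2.

2


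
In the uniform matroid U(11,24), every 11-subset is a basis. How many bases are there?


Bases of U(11,24) are all 11-element subsets of the 24-element ground set.
Number of bases = C(24,11).
C(24,11) = 2496144.

2496144


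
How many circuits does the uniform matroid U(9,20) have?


In U(9,20), circuits are the (10)-element subsets.
Any set of 10 elements is dependent, and removing any one element gives
an independent set of size 9, so it is a minimal dependent set.
Number of circuits = C(20,10) = 184756.

184756


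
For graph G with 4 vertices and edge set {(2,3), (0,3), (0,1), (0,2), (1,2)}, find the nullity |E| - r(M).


Cycle rank (nullity) = |E| - r(M) = |E| - (|V| - c).
|E| = 5, |V| = 4, c = 1.
Nullity = 5 - (4 - 1) = 5 - 3 = 2.

2


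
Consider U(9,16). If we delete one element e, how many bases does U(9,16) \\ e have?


Deleting e from U(9,16) gives U(9,15) since n > r.
Bases of U(9,15) = (15 choose 9) = 5005.

5005


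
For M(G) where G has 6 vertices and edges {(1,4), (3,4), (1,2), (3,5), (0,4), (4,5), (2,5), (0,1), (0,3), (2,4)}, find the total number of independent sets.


An independent set in a graphic matroid is an acyclic edge subset.
G has 6 vertices and 10 edges.
Enumerate all 2^10 = 1024 subsets, checking for acyclicity.
Total independent sets = 462.

462


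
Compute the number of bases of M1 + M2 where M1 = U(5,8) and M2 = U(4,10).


Bases of a direct sum M1 + M2: |B| = |B(M1)| * |B(M2)|.
|B(U(5,8))| = C(8,5) = 56.
|B(U(4,10))| = C(10,4) = 210.
Total bases = 56 * 210 = 11760.

11760


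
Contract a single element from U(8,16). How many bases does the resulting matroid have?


Contracting e from U(8,16) gives U(7,15).
Bases of U(7,15) = C(15,7) = 15! / (7! * 8!) = 6435.

6435


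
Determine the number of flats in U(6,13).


Flats of U(6,13): every subset of size < 6 is a flat, plus E itself.
Count = C(13,0) + C(13,1) + C(13,2) + C(13,3) + C(13,4) + C(13,5) + 1
     = 1 + 13 + 78 + 286 + 715 + 1287 + 1
     = 2381.

2381


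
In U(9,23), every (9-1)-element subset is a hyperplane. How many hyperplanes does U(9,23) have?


Hyperplanes of U(9,23) are flats of rank 8.
In a uniform matroid, these are exactly the (8)-element subsets.
Count = C(23,8) = 490314.

490314


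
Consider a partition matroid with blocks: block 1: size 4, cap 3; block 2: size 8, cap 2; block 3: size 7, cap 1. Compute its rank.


Rank of a partition matroid = sum of min(|Si|, ci) for each block.
= min(4,3) + min(8,2) + min(7,1)
= 3 + 2 + 1
= 6.

6


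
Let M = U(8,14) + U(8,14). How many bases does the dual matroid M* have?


(M1+M2)* = M1* + M2*.
M1* = U(6,14), bases: C(14,6) = 3003.
M2* = U(6,14), bases: C(14,6) = 3003.
|B(M*)| = 3003 * 3003 = 9018009.

9018009


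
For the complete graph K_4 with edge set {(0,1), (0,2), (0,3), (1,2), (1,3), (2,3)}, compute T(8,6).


T(K_4; x,y) = x^3 + 3x^2 + 4xy + 2x + y^3 + 3y^2 + 2y.
Substituting x=8, y=6:
= 512 + 192 + 192 + 16 + 216 + 108 + 12
= 1248.

1248


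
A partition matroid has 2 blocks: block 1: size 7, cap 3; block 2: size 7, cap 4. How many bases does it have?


A basis picks exactly ci elements from block i.
Number of bases = product of C(|Si|, ci).
= C(7,3) * C(7,4)
= 35 * 35
= 1225.

1225


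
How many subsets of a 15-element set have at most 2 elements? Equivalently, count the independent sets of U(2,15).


Independent sets of U(2,15) are all subsets of size <= 2.
Count = C(15,0) + C(15,1) + C(15,2)
     = 1 + 15 + 105
     = 121.

121


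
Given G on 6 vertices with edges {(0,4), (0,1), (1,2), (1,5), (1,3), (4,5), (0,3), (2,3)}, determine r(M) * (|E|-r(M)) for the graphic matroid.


r(M) = |V| - c = 6 - 1 = 5.
nullity = |E| - r(M) = 8 - 5 = 3.
Product = 5 * 3 = 15.

15


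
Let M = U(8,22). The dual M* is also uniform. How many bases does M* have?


The dual of U(r,n) is U(n-r, n) = U(14,22).
Bases of U(14,22) are all (14)-element subsets.
|B(M*)| = C(22,14) = 319770.

319770


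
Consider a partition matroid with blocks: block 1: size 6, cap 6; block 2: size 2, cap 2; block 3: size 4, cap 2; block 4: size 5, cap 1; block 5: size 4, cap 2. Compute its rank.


Rank of a partition matroid = sum of min(|Si|, ci) for each block.
= min(6,6) + min(2,2) + min(4,2) + min(5,1) + min(4,2)
= 6 + 2 + 2 + 1 + 2
= 13.

13


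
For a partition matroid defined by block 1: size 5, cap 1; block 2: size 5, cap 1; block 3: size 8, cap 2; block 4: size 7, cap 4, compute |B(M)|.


A basis picks exactly ci elements from block i.
Number of bases = product of C(|Si|, ci).
= C(5,1) * C(5,1) * C(8,2) * C(7,4)
= 5 * 5 * 28 * 35
= 24500.

24500


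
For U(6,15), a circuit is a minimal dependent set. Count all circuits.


In U(6,15), circuits are the (7)-element subsets.
Any set of 7 elements is dependent, and removing any one element gives
an independent set of size 6, so it is a minimal dependent set.
Number of circuits = (15 choose 7) = 6435.

6435


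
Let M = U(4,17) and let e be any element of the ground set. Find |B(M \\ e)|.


Deleting e from U(4,17) gives U(4,16) since n > r.
Bases of U(4,16) = C(16,4) = 16! / (4! * 12!) = 1820.

1820


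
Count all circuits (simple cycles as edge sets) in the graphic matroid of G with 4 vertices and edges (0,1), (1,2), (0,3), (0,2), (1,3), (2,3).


A circuit in a graphic matroid = edge set of a simple cycle.
G has 4 vertices and 6 edges.
Enumerating all minimal edge subsets forming cycles...
Total circuits found: 7.

7


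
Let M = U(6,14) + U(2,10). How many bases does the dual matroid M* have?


(M1+M2)* = M1* + M2*.
M1* = U(8,14), bases: C(14,8) = 3003.
M2* = U(8,10), bases: C(10,8) = 45.
|B(M*)| = 3003 * 45 = 135135.

135135


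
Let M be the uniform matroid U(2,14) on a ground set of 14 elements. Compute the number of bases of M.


Bases of U(2,14) are all 2-element subsets of the 14-element ground set.
Number of bases = C(14,2).
C(14,2) = 14! / (2! * 12!) = 91.

91


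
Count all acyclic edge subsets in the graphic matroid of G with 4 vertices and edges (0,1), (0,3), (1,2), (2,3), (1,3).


An independent set in a graphic matroid is an acyclic edge subset.
G has 4 vertices and 5 edges.
Enumerate all 2^5 = 32 subsets, checking for acyclicity.
Total independent sets = 24.

24


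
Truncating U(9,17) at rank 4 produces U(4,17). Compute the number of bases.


Truncating U(9,17) to rank 4 gives U(4,17).
Bases of U(4,17) are all 4-element subsets of 17 elements.
Number of bases = C(17,4) = (17 * 16 * 15 * 14) / (1 * 2 * 3 * 4) = 2380.

2380


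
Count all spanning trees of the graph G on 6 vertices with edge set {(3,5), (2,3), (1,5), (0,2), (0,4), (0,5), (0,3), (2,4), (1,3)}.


By Kirchhoff's matrix tree theorem, the number of spanning trees equals
the determinant of any cofactor of the Laplacian matrix L.
G has 6 vertices and 9 edges.
Computing the (5 x 5) cofactor determinant gives 55.

55


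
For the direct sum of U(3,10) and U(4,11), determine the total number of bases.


Bases of a direct sum M1 + M2: |B| = |B(M1)| * |B(M2)|.
|B(U(3,10))| = C(10,3) = 120.
|B(U(4,11))| = C(11,4) = 330.
Total bases = 120 * 330 = 39600.

39600


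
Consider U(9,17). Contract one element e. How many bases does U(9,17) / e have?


Contracting e from U(9,17) gives U(8,16).
Bases of U(8,16) = C(16,8) = 12870.

12870


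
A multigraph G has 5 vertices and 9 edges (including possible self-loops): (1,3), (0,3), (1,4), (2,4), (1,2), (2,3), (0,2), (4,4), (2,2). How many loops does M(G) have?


In a graphic matroid, a loop is a self-loop edge (u,u) with rank 0.
Examining all 9 edges for self-loops...
Self-loops found: (4,4), (2,2)
Number of loops = 2.

2


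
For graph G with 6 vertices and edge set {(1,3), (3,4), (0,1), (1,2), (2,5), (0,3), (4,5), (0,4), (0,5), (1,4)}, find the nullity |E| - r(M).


Cycle rank (nullity) = |E| - r(M) = |E| - (|V| - c).
|E| = 10, |V| = 6, c = 1.
Nullity = 10 - (6 - 1) = 10 - 5 = 5.

5


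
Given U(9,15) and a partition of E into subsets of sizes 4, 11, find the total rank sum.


r(Ai) = min(|Ai|, 9) for each part.
Sum = min(4,9) + min(11,9)
    = 4 + 9
    = 13.

13


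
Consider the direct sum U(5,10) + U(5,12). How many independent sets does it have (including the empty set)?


For a direct sum, |I(M1+M2)| = |I(M1)| * |I(M2)|.
|I(U(5,10))| = sum C(10,k) for k=0..5 = 638.
|I(U(5,12))| = sum C(12,k) for k=0..5 = 1586.
Total = 638 * 1586 = 1011868.

1011868


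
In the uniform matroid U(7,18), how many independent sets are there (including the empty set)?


Independent sets of U(7,18) are all subsets of size <= 7.
Count = (18 choose 0) + (18 choose 1) + (18 choose 2) + (18 choose 3) + (18 choose 4) + (18 choose 5) + (18 choose 6) + (18 choose 7)
     = 1 + 18 + 153 + 816 + 3060 + 8568 + 18564 + 31824
     = 63004.

63004


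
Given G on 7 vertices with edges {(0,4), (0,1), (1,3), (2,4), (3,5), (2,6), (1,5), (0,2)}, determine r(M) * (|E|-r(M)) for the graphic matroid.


r(M) = |V| - c = 7 - 1 = 6.
nullity = |E| - r(M) = 8 - 6 = 2.
Product = 6 * 2 = 12.

12


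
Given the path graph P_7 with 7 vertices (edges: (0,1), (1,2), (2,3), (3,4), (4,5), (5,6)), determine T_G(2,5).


A path on 7 vertices is a tree with 6 edges.
T(x,y) = x^(6) for any tree.
T(2,5) = 2^6 = 64.

64


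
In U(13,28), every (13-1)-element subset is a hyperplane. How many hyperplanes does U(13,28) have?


Hyperplanes of U(13,28) are flats of rank 12.
In a uniform matroid, these are exactly the (12)-element subsets.
Count = C(28,12) = 28! / (12! * 16!) = 30421755.

30421755


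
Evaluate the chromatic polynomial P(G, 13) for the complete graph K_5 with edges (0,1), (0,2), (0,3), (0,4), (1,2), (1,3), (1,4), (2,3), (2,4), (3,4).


P(K_5, k) = k(k-1)(k-2)...(k-4).
P(13) = (13) * (12) * (11) * (10) * (9) = 154440.

154440


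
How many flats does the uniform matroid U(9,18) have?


Flats of U(9,18): every subset of size < 9 is a flat, plus E itself.
Count = (18 choose 0) + (18 choose 1) + (18 choose 2) + (18 choose 3) + (18 choose 4) + (18 choose 5) + (18 choose 6) + (18 choose 7) + (18 choose 8) + 1
     = 1 + 18 + 153 + 816 + 3060 + 8568 + 18564 + 31824 + 43758 + 1
     = 106763.

106763


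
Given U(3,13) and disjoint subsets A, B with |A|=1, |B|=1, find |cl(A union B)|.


|A union B| = 1 + 1 = 2 (disjoint).
In U(3,13), cl(S) = S if |S| < 3, else cl(S) = E.
Since 2 < 3, cl(A union B) = A union B.
|cl(A union B)| = 2.

2


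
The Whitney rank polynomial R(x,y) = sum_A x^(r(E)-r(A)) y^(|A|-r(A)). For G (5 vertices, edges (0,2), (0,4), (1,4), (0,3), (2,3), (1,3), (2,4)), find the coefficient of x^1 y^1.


R(x,y) = sum over A in 2^E of x^(r(E)-r(A)) * y^(|A|-r(A)).
G has 5 vertices, 7 edges. r(E) = 4.
Enumerate all 2^7 = 128 subsets.
Count subsets with r(E)-r(A)=1 and |A|-r(A)=1: 11.

11


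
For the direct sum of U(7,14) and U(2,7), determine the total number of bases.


Bases of a direct sum M1 + M2: |B| = |B(M1)| * |B(M2)|.
|B(U(7,14))| = C(14,7) = 3432.
|B(U(2,7))| = C(7,2) = 21.
Total bases = 3432 * 21 = 72072.

72072


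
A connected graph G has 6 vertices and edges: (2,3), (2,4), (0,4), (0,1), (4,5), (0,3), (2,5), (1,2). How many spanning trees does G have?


By Kirchhoff's matrix tree theorem, the number of spanning trees equals
the determinant of any cofactor of the Laplacian matrix L.
G has 6 vertices and 8 edges.
Computing the (5 x 5) cofactor determinant gives 32.

32


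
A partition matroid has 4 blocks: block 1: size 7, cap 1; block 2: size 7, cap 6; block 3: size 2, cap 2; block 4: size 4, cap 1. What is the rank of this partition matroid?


Rank of a partition matroid = sum of min(|Si|, ci) for each block.
= min(7,1) + min(7,6) + min(2,2) + min(4,1)
= 1 + 6 + 2 + 1
= 10.

10


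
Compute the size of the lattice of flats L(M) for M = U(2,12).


Flats of U(2,12): every subset of size < 2 is a flat, plus E itself.
Count = C(12,0) + C(12,1) + 1
     = 1 + 12 + 1
     = 14.

14


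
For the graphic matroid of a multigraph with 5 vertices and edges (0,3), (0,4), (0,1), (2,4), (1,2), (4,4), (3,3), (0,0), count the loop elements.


In a graphic matroid, a loop is a self-loop edge (u,u) with rank 0.
Examining all 8 edges for self-loops...
Self-loops found: (4,4), (3,3), (0,0)
Number of loops = 3.

3


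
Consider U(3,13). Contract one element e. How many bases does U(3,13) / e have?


Contracting e from U(3,13) gives U(2,12).
Bases of U(2,12) = C(12,2) = 12! / (2! * 10!) = 66.

66


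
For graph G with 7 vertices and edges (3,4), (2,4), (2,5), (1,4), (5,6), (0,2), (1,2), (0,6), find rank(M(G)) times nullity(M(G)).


r(M) = |V| - c = 7 - 1 = 6.
nullity = |E| - r(M) = 8 - 6 = 2.
Product = 6 * 2 = 12.

12


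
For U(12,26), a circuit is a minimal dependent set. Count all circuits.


In U(12,26), circuits are the (13)-element subsets.
Any set of 13 elements is dependent, and removing any one element gives
an independent set of size 12, so it is a minimal dependent set.
Number of circuits = C(26,13) = 10400600.

10400600


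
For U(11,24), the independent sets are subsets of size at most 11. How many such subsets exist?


Independent sets of U(11,24) are all subsets of size <= 11.
Count = (24 choose 0) + (24 choose 1) + (24 choose 2) + (24 choose 3) + (24 choose 4) + (24 choose 5) + (24 choose 6) + (24 choose 7) + (24 choose 8) + (24 choose 9) + (24 choose 10) + (24 choose 11)
     = 1 + 24 + 276 + 2024 + 10626 + 42504 + 134596 + 346104 + 735471 + 1307504 + 1961256 + 2496144
     = 7036530.

7036530


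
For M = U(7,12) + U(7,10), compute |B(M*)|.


(M1+M2)* = M1* + M2*.
M1* = U(5,12), bases: C(12,5) = 792.
M2* = U(3,10), bases: C(10,3) = 120.
|B(M*)| = 792 * 120 = 95040.

95040


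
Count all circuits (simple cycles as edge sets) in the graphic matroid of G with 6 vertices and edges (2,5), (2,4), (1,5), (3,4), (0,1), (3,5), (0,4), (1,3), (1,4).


A circuit in a graphic matroid = edge set of a simple cycle.
G has 6 vertices and 9 edges.
Enumerating all minimal edge subsets forming cycles...
Total circuits found: 12.

12


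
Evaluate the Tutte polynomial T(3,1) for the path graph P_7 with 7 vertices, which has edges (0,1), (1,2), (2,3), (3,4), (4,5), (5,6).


A path on 7 vertices is a tree with 6 edges.
T(x,y) = x^(6) for any tree.
T(3,1) = 3^6 = 729.

729


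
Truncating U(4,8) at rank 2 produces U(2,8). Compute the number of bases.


Truncating U(4,8) to rank 2 gives U(2,8).
Bases of U(2,8) are all 2-element subsets of 8 elements.
Number of bases = C(8,2) = 8! / (2! * 6!) = 28.

28


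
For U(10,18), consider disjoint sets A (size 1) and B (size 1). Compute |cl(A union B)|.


|A union B| = 1 + 1 = 2 (disjoint).
In U(10,18), cl(S) = S if |S| < 10, else cl(S) = E.
Since 2 < 10, cl(A union B) = A union B.
|cl(A union B)| = 2.

2


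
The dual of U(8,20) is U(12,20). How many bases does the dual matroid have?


The dual of U(r,n) is U(n-r, n) = U(12,20).
Bases of U(12,20) are all (12)-element subsets.
|B(M*)| = (20 choose 12) = 125970.

125970


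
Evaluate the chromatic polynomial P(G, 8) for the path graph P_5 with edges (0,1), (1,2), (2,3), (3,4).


P(P_5, k) = k * (k-1)^(4).
P(8) = 8 * 7^4 = 8 * 2401 = 19208.

19208


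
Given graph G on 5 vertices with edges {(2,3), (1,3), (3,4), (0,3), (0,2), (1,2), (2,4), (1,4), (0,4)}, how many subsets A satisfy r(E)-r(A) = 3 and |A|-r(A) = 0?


R(x,y) = sum over A in 2^E of x^(r(E)-r(A)) * y^(|A|-r(A)).
G has 5 vertices, 9 edges. r(E) = 4.
Enumerate all 2^9 = 512 subsets.
Count subsets with r(E)-r(A)=3 and |A|-r(A)=0: 9.

9


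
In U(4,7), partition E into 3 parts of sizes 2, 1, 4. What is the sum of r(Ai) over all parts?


r(Ai) = min(|Ai|, 4) for each part.
Sum = min(2,4) + min(1,4) + min(4,4)
    = 2 + 1 + 4
    = 7.

7


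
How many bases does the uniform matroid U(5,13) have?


Bases of U(5,13) are all 5-element subsets of the 13-element ground set.
Number of bases = C(13,5).
C(13,5) = 13! / (5! * 8!) = 1287.

1287


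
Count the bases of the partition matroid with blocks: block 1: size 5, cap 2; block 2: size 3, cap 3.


A basis picks exactly ci elements from block i.
Number of bases = product of C(|Si|, ci).
= C(5,2) * C(3,3)
= 10 * 1
= 10.

10


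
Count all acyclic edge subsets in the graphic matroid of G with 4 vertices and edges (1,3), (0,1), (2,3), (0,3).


An independent set in a graphic matroid is an acyclic edge subset.
G has 4 vertices and 4 edges.
Enumerate all 2^4 = 16 subsets, checking for acyclicity.
Total independent sets = 14.

14


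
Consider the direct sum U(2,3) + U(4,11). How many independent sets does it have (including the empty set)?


For a direct sum, |I(M1+M2)| = |I(M1)| * |I(M2)|.
|I(U(2,3))| = sum C(3,k) for k=0..2 = 7.
|I(U(4,11))| = sum C(11,k) for k=0..4 = 562.
Total = 7 * 562 = 3934.

3934


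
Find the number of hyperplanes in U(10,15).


Hyperplanes of U(10,15) are flats of rank 9.
In a uniform matroid, these are exactly the (9)-element subsets.
Count = C(15,9) = 15! / (9! * 6!) = 5005.

5005


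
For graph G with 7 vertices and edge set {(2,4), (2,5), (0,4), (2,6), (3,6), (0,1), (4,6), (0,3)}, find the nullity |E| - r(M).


Cycle rank (nullity) = |E| - r(M) = |E| - (|V| - c).
|E| = 8, |V| = 7, c = 1.
Nullity = 8 - (7 - 1) = 8 - 6 = 2.

2


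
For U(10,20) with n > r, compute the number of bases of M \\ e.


Deleting e from U(10,20) gives U(10,19) since n > r.
Bases of U(10,19) = C(19,10) = 92378.

92378


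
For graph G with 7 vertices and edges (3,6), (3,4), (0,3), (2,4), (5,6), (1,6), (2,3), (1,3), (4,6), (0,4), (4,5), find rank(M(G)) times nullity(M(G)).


r(M) = |V| - c = 7 - 1 = 6.
nullity = |E| - r(M) = 11 - 6 = 5.
Product = 6 * 5 = 30.

30


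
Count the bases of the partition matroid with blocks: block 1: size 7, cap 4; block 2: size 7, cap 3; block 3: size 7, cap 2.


A basis picks exactly ci elements from block i.
Number of bases = product of C(|Si|, ci).
= C(7,4) * C(7,3) * C(7,2)
= 35 * 35 * 21
= 25725.

25725


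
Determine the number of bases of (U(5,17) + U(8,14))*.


(M1+M2)* = M1* + M2*.
M1* = U(12,17), bases: C(17,12) = 6188.
M2* = U(6,14), bases: C(14,6) = 3003.
|B(M*)| = 6188 * 3003 = 18582564.

18582564


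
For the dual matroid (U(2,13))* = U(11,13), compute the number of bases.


The dual of U(r,n) is U(n-r, n) = U(11,13).
Bases of U(11,13) are all (11)-element subsets.
|B(M*)| = C(13,11) = 78.

78


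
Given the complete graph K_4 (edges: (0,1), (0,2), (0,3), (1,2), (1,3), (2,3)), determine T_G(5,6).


T(K_4; x,y) = x^3 + 3x^2 + 4xy + 2x + y^3 + 3y^2 + 2y.
Substituting x=5, y=6:
= 125 + 75 + 120 + 10 + 216 + 108 + 12
= 666.

666


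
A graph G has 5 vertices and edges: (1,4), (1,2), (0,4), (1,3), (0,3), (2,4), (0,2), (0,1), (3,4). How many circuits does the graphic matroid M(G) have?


A circuit in a graphic matroid = edge set of a simple cycle.
G has 5 vertices and 9 edges.
Enumerating all minimal edge subsets forming cycles...
Total circuits found: 22.

22


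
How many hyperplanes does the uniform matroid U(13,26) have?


Hyperplanes of U(13,26) are flats of rank 12.
In a uniform matroid, these are exactly the (12)-element subsets.
Count = (26 choose 12) = 9657700.

9657700


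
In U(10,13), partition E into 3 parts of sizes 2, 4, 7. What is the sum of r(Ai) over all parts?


r(Ai) = min(|Ai|, 10) for each part.
Sum = min(2,10) + min(4,10) + min(7,10)
    = 2 + 4 + 7
    = 13.

13


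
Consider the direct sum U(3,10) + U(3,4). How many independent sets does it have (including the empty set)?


For a direct sum, |I(M1+M2)| = |I(M1)| * |I(M2)|.
|I(U(3,10))| = sum C(10,k) for k=0..3 = 176.
|I(U(3,4))| = sum C(4,k) for k=0..3 = 15.
Total = 176 * 15 = 2640.

2640


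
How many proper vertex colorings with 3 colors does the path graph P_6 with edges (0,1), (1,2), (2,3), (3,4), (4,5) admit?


P(P_6, k) = k * (k-1)^(5).
P(3) = 3 * 2^5 = 3 * 32 = 96.

96


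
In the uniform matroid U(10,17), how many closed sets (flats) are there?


Flats of U(10,17): every subset of size < 10 is a flat, plus E itself.
Count = (17 choose 0) + (17 choose 1) + (17 choose 2) + (17 choose 3) + (17 choose 4) + (17 choose 5) + (17 choose 6) + (17 choose 7) + (17 choose 8) + (17 choose 9) + 1
     = 1 + 17 + 136 + 680 + 2380 + 6188 + 12376 + 19448 + 24310 + 24310 + 1
     = 89847.

89847


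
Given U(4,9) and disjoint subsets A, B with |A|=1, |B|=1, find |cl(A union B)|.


|A union B| = 1 + 1 = 2 (disjoint).
In U(4,9), cl(S) = S if |S| < 4, else cl(S) = E.
Since 2 < 4, cl(A union B) = A union B.
|cl(A union B)| = 2.

2


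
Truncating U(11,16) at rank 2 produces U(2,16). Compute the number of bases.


Truncating U(11,16) to rank 2 gives U(2,16).
Bases of U(2,16) are all 2-element subsets of 16 elements.
Number of bases = C(16,2) = (16 * 15) / (1 * 2) = 120.

120


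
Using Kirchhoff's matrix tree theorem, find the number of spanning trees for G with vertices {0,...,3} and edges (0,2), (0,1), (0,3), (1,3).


By Kirchhoff's matrix tree theorem, the number of spanning trees equals
the determinant of any cofactor of the Laplacian matrix L.
G has 4 vertices and 4 edges.
Computing the (3 x 3) cofactor determinant gives 3.

3


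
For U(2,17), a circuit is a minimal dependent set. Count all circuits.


In U(2,17), circuits are the (3)-element subsets.
Any set of 3 elements is dependent, and removing any one element gives
an independent set of size 2, so it is a minimal dependent set.
Number of circuits = C(17,3) = (17 * 16 * 15) / (1 * 2 * 3) = 680.

680


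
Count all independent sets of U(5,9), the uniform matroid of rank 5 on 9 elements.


Independent sets of U(5,9) are all subsets of size <= 5.
Count = C(9,0) + C(9,1) + C(9,2) + C(9,3) + C(9,4) + C(9,5)
     = 1 + 9 + 36 + 84 + 126 + 126
     = 382.

382


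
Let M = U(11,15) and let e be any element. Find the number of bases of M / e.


Contracting e from U(11,15) gives U(10,14).
Bases of U(10,14) = C(14,10) = 1001.

1001


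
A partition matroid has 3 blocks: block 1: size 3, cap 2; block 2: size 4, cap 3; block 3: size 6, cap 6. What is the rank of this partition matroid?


Rank of a partition matroid = sum of min(|Si|, ci) for each block.
= min(3,2) + min(4,3) + min(6,6)
= 2 + 3 + 6
= 11.

11


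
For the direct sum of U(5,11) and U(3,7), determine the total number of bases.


Bases of a direct sum M1 + M2: |B| = |B(M1)| * |B(M2)|.
|B(U(5,11))| = C(11,5) = 462.
|B(U(3,7))| = C(7,3) = 35.
Total bases = 462 * 35 = 16170.

16170


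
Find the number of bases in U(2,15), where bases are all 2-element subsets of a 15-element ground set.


Bases of U(2,15) are all 2-element subsets of the 15-element ground set.
Number of bases = C(15,2).
C(15,2) = (15 * 14) / (1 * 2) = 105.

105
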